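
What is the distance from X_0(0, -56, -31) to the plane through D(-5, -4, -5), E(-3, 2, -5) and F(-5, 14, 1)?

DE = (2, 6, 0) and DF = (0, 18, 6), so a normal is n = DE × DF = (36, -12, 36).
Then n·(0, -56, -31) - (-312) = -132.
|n| = √(1296 + 144 + 1296) = 12√19, so the distance is |-132|/(12√19) = 11√19/19.

11/√19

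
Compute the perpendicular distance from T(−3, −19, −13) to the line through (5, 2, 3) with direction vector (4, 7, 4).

4√2

Direction vector d = (4, 7, 4).
AP = (−8, −21, −16); AP·d = -243, |AP|² = 761, |d|² = 81.
distance² = |AP|² − (AP·d)²/|d|² = 761 − 59049/81 = 32, so the distance is 4√2.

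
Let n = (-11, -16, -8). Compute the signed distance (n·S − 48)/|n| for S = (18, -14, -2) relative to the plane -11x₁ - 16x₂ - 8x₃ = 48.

-2/7

n·S − 48 = -6.
|n| = 21, so the signed distance is -6/21 = -2/7.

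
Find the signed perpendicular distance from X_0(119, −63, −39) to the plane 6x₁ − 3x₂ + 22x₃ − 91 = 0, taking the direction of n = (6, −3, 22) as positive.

n·X_0 − 91 = -46.
|n| = 23, so the signed distance is -46/23 = -2.

-2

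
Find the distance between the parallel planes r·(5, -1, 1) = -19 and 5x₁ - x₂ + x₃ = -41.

22√3/9

Both planes have normal n = (5, -1, 1), |n| = 3√3. Any point on the first plane is at distance |(-41) − (-19)|/|n| = 22/(3√3) from the second.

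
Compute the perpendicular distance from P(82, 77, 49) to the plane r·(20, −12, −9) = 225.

2

Normal vector n = (20, −12, −9), and n·(82, 77, 49) − 225 = 50.
|n| = √(400 + 144 + 81) = 25, so the distance is |50|/25 = 2.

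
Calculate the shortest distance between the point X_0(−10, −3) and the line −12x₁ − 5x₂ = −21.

12

The normal to the line is n = (−12, −5) with |n| = 13.
|n·X_0 − (-21)| = |135 − (-21)| = 156, so the distance is 156/13 = 12.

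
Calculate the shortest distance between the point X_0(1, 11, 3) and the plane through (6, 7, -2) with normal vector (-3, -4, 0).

The plane has equation n·(r − (6, 7, -2)) = 0, i.e. n·r = -46.
Then n·(1, 11, 3) - (-46) = -1.
|n| = √(9 + 16 + 0) = 5, so the distance is |-1|/5 = 1/5.

1/5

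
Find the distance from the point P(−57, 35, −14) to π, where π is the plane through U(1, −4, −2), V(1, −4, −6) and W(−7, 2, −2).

18/5

UV = (0, 0, −4) and UW = (−8, 6, 0), so a normal is n = UV × UW = (24, 32, 0).
d = |24·(-57) + 32·35 − (-104)| / √(576 + 1024 + 0) = |-144| / 40 = 18/5.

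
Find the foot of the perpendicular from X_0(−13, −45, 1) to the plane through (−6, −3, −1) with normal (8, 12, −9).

(3, -21, -17)

n = (8, 12, −9), |n|² = 289, and n·X_0 − (-75) = -578.
t = -578/289 = -2, so the foot is X_0 − t·n = (−13, −45, 1) − (-2)·(8, 12, −9) = (3, −21, −17).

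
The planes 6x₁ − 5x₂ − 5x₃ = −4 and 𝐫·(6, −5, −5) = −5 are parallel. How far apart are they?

√86/86

Both planes have normal n = (6, −5, −5), |n| = √86. Any point on the first plane is at distance |(-5) − (-4)|/|n| = 1/√86 from the second.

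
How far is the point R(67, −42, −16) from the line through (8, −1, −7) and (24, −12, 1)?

A direction vector is d = (16, −11, 8).
AP = (59, −41, −9), and AP × d = (−427, −616, 7).
|AP × d|² = 561834 and |d|² = 441, so the distance is √(561834/441) = √1274 = 7√26.

7√26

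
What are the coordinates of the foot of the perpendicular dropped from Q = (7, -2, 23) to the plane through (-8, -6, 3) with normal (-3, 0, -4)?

The perpendicular from Q has direction n = (-3, 0, -4): r = (7, -2, 23) + λ(-3, 0, -4).
Substitute into the plane: n·(Q + λn) = 12 gives -113 + 25λ = 12, so λ = 5.
Foot = (7, -2, 23) + 5·(-3, 0, -4) = (-8, -2, 3).

(-8, -2, 3)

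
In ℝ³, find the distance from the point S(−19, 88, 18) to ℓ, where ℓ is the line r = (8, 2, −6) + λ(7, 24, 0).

Direction vector d = (7, 24, 0).
AP = (−27, 86, 24), and AP × d = (−576, 168, −1250).
|AP × d|² = 1922500 and |d|² = 625, so the distance is √(1922500/625) = √3076 = 2√769.

2√769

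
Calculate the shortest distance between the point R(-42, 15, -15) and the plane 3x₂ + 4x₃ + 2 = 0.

n = (0, 3, 4); n·P − (-2) = -13; |n| = 5; distance = 13/5.

13/5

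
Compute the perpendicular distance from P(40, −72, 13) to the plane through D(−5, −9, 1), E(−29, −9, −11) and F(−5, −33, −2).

DE = (−24, 0, −12) and DF = (0, −24, −3), so a normal is n = DE × DF = (−288, −72, 576).
Then n·(40, −72, 13) − 2664 = −1512.
|n| = √(82944 + 5184 + 331776) = 648, so the distance is |-1512|/648 = 7/3.

7/3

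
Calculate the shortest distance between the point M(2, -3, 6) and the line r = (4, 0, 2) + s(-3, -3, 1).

Direction vector d = (-3, -3, 1).
AP = (-2, -3, 4), and AP × d = (9, -10, -3).
|AP × d|² = 190 and |d|² = 19, so the distance is √(190/19) = √10.

√10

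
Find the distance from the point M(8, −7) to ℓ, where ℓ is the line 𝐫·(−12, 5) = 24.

d = |(-12)·8 + 5·(-7) − 24| / √(144 + 25) = |-155|/13 = 155/13.

155/13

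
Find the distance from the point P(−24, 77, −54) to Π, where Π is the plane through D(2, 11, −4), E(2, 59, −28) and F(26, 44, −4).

2/3

DE = (0, 48, −24) and DF = (24, 33, 0), so a normal is n = DE × DF = (792, −576, −1152).
Then n·(−24, 77, −54) − (−144) = −1008.
|n| = √(627264 + 331776 + 1327104) = 1512, so the distance is |-1008|/1512 = 2/3.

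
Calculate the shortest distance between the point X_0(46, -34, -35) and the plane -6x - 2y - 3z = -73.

d = |(-6)·46 + (-2)·(-34) + (-3)·(-35) − (-73)| / √(36 + 4 + 9) = |-30| / 7 = 30/7.

30/7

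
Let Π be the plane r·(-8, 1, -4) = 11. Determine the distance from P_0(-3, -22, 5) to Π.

Normal vector n = (-8, 1, -4), and n·(-3, -22, 5) - 11 = -29.
|n| = √(64 + 1 + 16) = 9, so the distance is |-29|/9 = 29/9.

29/9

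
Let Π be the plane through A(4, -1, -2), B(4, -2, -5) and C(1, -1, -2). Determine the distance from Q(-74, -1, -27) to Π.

25/√10

AB = (0, -1, -3) and AC = (-3, 0, 0), so a normal is n = AB × AC = (0, 9, -3).
n = (0, 9, -3); n·P − (-3) = 75; |n| = 3√10; distance = 75/(3√10) = 5√10/2.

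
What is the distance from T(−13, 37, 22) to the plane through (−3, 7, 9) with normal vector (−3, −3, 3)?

7/√3

The plane has equation n·(r − (−3, 7, 9)) = 0, i.e. n·r = 15.
d = |(-3)·(-13) + (-3)·37 + 3·22 − 15| / √(9 + 9 + 9) = |-21| / (3√3) = 7√3/3.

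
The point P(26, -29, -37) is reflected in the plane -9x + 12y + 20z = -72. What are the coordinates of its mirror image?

With n = (-9, 12, 20), the signed offset is (n·P − (-72))/|n|² = -1250/625 = -2.
P' = P − 2t·n = (26, -29, -37) − (-4)·(-9, 12, 20) = (-10, 19, 43).

(-10, 19, 43)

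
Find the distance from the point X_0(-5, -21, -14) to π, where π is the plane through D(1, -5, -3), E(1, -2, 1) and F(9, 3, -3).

DE = (0, 3, 4) and DF = (8, 8, 0), so a normal is n = DE × DF = (-32, 32, -24).
Then n·(-5, -21, -14) - (-120) = -56.
|n| = √(1024 + 1024 + 576) = 8√41, so the distance is |-56|/(8√41) = 7√41/41.

7√41/41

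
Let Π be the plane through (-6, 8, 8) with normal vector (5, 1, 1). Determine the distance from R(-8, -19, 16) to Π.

The plane has equation n·(r − (-6, 8, 8)) = 0, i.e. n·r = -14.
n = (5, 1, 1); n·P − (-14) = -29; |n| = 3√3; distance = 29/(3√3).

29√3/9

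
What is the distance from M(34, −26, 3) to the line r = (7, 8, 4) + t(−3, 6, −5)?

√766

Direction vector d = (−3, 6, −5).
AP = (27, −34, −1); AP·d = -280, |AP|² = 1886, |d|² = 70.
distance² = |AP|² − (AP·d)²/|d|² = 1886 − 78400/70 = 766, so the distance is √766.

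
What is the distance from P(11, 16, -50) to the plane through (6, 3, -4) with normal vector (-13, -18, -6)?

The plane has equation n·(r − (6, 3, -4)) = 0, i.e. n·r = -108.
n = (-13, -18, -6); n·P − (-108) = -23; |n| = 23; distance = 23/23 = 1.

1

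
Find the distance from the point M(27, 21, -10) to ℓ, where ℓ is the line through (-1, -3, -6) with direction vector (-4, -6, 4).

Direction vector d = (-4, -6, 4).
AP = (28, 24, -4); AP·d = -272, |AP|² = 1376, |d|² = 68.
distance² = |AP|² − (AP·d)²/|d|² = 1376 − 73984/68 = 288, so the distance is 12√2.

12√2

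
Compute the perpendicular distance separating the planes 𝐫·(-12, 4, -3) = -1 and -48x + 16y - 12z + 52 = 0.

12/13

Divide the second equation by 4 to match normals: -12x + 4y - 3z = -13.
With common normal n = (-12, 4, -3) (|n| = 13), the distance is |(-1) − (-13)|/|n| = 12/13.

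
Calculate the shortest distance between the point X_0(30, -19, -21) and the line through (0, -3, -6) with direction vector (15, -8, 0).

Direction vector d = (15, -8, 0).
AP = (30, -16, -15); AP·d = 578, |AP|² = 1381, |d|² = 289.
distance² = |AP|² − (AP·d)²/|d|² = 1381 − 334084/289 = 225, so the distance is 15.

15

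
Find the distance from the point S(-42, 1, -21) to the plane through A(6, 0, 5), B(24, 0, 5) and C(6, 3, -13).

20/√37

AB = (18, 0, 0) and AC = (0, 3, -18), so a normal is n = AB × AC = (0, 324, 54).
n = (0, 324, 54); n·P − 270 = -1080; |n| = 54√37; distance = 1080/(54√37) = 20/√37.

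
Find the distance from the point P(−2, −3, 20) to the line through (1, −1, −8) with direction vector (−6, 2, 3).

√601

Direction vector d = (−6, 2, 3).
AP = (−3, −2, 28); AP·d = 98, |AP|² = 797, |d|² = 49.
distance² = |AP|² − (AP·d)²/|d|² = 797 − 9604/49 = 601, so the distance is √601.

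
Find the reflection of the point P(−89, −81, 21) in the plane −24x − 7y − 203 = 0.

n = (−24, −7, 0), |n|² = 625, n·P − 203 = 2500, so t = 2500/625 = 4.
Foot F = P − 4·n = (7, −53, 21); the reflection is 2F − P = (103, −25, 21).

(103, -25, 21)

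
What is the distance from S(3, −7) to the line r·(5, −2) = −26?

55/√29

d = |5·3 + (-2)·(-7) − (-26)| / √(25 + 4) = |55|/√29 = 55/√29.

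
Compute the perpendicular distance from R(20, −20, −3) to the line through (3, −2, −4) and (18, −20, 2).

√29

A direction vector is d = (15, −18, 6).
AP = (17, −18, 1); AP·d = 585, |AP|² = 614, |d|² = 585.
distance² = |AP|² − (AP·d)²/|d|² = 614 − 342225/585 = 29, so the distance is √29.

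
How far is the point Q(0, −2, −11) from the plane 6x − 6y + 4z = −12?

5√22/11

d = |6·0 + (-6)·(-2) + 4·(-11) − (-12)| / √(36 + 36 + 16) = |-20| / (2√22) = 10/√22.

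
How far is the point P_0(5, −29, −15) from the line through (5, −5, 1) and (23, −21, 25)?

8√13

A direction vector is d = (18, −16, 24).
AP = (0, −24, −16); AP·d = 0, |AP|² = 832, |d|² = 1156.
distance² = |AP|² − (AP·d)²/|d|² = 832 − 0/1156 = 832, so the distance is 8√13.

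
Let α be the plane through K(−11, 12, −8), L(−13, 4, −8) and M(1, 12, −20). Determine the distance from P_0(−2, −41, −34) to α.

KL = (−2, −8, 0) and KM = (12, 0, −12), so a normal is n = KL × KM = (96, −24, 96).
d = |96·(-2) + (-24)·(-41) + 96·(-34) − (-2112)| / √(9216 + 576 + 9216) = |-360| / (24√33) = 5√33/11.

15/√33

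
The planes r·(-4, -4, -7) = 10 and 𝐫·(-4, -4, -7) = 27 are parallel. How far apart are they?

Both planes have normal n = (-4, -4, -7), |n| = 9. Any point on the first plane is at distance |27 − 10|/|n| = 17/9 from the second.

17/9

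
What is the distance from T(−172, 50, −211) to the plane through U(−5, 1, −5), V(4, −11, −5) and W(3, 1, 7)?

UV = (9, −12, 0) and UW = (8, 0, 12), so a normal is n = UV × UW = (−144, −108, 96).
Then n·(−172, 50, −211) − 132 = −1020.
|n| = √(20736 + 11664 + 9216) = 204, so the distance is |-1020|/204 = 5.

5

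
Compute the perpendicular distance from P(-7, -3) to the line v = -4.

d = |0·(-7) + 1·(-3) − (-4)| / √(0 + 1) = |1|/1 = 1.

1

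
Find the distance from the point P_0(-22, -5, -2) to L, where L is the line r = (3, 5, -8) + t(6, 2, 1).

Direction vector d = (6, 2, 1).
AP = (-25, -10, 6), and AP × d = (-22, 61, 10).
|AP × d|² = 4305 and |d|² = 41, so the distance is √(4305/41) = √105.

√105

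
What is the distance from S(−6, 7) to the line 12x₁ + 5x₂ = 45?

The normal to the line is n = (12, 5) with |n| = 13.
|n·S − 45| = |-37 − 45| = 82, so the distance is 82/13.

82/13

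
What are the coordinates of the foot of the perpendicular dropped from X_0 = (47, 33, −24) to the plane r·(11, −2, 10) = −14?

n = (11, −2, 10), |n|² = 225, and n·X_0 − (-14) = 225.
t = 225/225 = 1, so the foot is X_0 − t·n = (47, 33, −24) − 1·(11, −2, 10) = (36, 35, −34).

(36, 35, -34)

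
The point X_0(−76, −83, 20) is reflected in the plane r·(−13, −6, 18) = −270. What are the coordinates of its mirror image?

With n = (−13, −6, 18), the signed offset is (n·X_0 − (-270))/|n|² = 2116/529 = 4.
X_0' = X_0 − 2t·n = (−76, −83, 20) − 8·(−13, −6, 18) = (28, −35, −124).

(28, -35, -124)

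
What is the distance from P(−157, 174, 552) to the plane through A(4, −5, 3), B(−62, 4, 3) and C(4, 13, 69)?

AB = (−66, 9, 0) and AC = (0, 18, 66), so a normal is n = AB × AC = (594, 4356, −1188).
n = (594, 4356, −1188); n·P − (-22968) = 31878; |n| = 4554; distance = 31878/4554 = 7.

7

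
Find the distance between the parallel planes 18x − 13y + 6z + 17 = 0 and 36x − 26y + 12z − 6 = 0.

20/23

Divide the second equation by 2 to match normals: 18x − 13y + 6z = 3.
Both planes have normal n = (18, −13, 6), |n| = 23. Any point on the first plane is at distance |3 − (-17)|/|n| = 20/23 from the second.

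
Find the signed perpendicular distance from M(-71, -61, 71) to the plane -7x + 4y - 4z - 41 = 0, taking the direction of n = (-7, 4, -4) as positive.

n·M − 41 = -72.
|n| = 9, so the signed distance is -72/9 = -8.

-8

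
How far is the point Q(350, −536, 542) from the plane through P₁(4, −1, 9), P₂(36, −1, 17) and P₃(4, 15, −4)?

P₁P₂ = (32, 0, 8) and P₁P₃ = (0, 16, −13), so a normal is n = P₁P₂ × P₁P₃ = (−128, 416, 512).
Then n·(350, −536, 542) − 3680 = 6048.
|n| = √(16384 + 173056 + 262144) = 672, so the distance is |6048|/672 = 9.

9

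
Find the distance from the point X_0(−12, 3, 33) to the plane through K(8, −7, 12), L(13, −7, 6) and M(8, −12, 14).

5/√65

KL = (5, 0, −6) and KM = (0, −5, 2), so a normal is n = KL × KM = (−30, −10, −25).
n = (−30, −10, −25); n·P − (-470) = -25; |n| = 5√65; distance = 25/(5√65) = √65/13.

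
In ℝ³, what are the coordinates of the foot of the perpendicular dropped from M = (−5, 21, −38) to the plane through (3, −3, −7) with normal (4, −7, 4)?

(11, -7, -22)

The perpendicular from M has direction n = (4, −7, 4): r = (−5, 21, −38) + μ(4, −7, 4).
Substitute into the plane: n·(M + μn) = 5 gives -319 + 81μ = 5, so μ = 4.
Foot = (−5, 21, −38) + 4·(4, −7, 4) = (11, −7, −22).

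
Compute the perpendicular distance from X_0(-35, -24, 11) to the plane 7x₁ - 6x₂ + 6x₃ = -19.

16/11

n = (7, -6, 6); n·P − (-19) = -16; |n| = 11; distance = 16/11.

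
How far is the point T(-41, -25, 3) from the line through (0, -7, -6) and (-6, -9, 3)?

√997

A direction vector is d = (-6, -2, 9).
AP = (-41, -18, 9); AP·d = 363, |AP|² = 2086, |d|² = 121.
distance² = |AP|² − (AP·d)²/|d|² = 2086 − 131769/121 = 997, so the distance is √997.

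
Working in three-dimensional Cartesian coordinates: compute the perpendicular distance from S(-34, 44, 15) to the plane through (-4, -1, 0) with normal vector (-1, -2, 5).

The plane has equation n·(r − (-4, -1, 0)) = 0, i.e. n·r = 6.
d = |(-1)·(-34) + (-2)·44 + 5·15 − 6| / √(1 + 4 + 25) = |15| / √30 = 15/√30.

15/√30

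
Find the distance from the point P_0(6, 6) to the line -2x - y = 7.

5√5

The normal to the line is n = (-2, -1) with |n| = √5.
|n·P_0 − 7| = |-18 − 7| = 25, so the distance is 25/√5 = 5√5.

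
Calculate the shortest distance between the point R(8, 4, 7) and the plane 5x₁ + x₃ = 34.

√26/2

n = (5, 0, 1); n·P − 34 = 13; |n| = √26; distance = 13/√26 = √26/2.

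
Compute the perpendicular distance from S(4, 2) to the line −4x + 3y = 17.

27/5

The normal to the line is n = (−4, 3) with |n| = 5.
|n·S − 17| = |-10 − 17| = 27, so the distance is 27/5.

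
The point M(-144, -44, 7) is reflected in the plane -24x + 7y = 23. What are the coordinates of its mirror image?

(96, -114, 7)

n = (-24, 7, 0), |n|² = 625, n·M − 23 = 3125, so t = 3125/625 = 5.
Foot F = M − 5·n = (-24, -79, 7); the reflection is 2F − M = (96, -114, 7).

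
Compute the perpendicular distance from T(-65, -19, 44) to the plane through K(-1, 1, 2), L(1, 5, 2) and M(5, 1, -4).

8

KL = (2, 4, 0) and KM = (6, 0, -6), so a normal is n = KL × KM = (-24, 12, -24).
Then n·(-65, -19, 44) - (-12) = 288.
|n| = √(576 + 144 + 576) = 36, so the distance is |288|/36 = 8.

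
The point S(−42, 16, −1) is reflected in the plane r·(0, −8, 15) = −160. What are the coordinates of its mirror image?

With n = (0, −8, 15), the signed offset is (n·S − (-160))/|n|² = 17/289 = 1/17.
S' = S − 2t·n = (−42, 16, −1) − (2/17)·(0, −8, 15) = (−42, 288/17, −47/17).

(-42, 288/17, -47/17)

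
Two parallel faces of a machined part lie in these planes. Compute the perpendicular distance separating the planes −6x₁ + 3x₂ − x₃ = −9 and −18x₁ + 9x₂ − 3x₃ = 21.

Divide the second equation by 3 to match normals: −6x₁ + 3x₂ − x₃ = 7.
Both planes have normal n = (−6, 3, −1), |n| = √46. Any point on the first plane is at distance |7 − (-9)|/|n| = 16/√46 = 8√46/23 from the second.

8√46/23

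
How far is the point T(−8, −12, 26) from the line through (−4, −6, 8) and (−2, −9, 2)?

6√5

A direction vector is d = (2, −3, −6).
AP = (−4, −6, 18), and AP × d = (90, 12, 24).
|AP × d|² = 8820 and |d|² = 49, so the distance is √(8820/49) = √180 = 6√5.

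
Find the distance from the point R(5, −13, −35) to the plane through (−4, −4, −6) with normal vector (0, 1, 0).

The plane has equation n·(r − (−4, −4, −6)) = 0, i.e. n·r = -4.
Then n·(5, −13, −35) − (−4) = −9.
|n| = √(0 + 1 + 0) = 1, so the distance is |-9|/1 = 9.

9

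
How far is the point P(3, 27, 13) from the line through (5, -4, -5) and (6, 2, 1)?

A direction vector is d = (1, 6, 6).
AP = (-2, 31, 18), and AP × d = (78, 30, -43).
|AP × d|² = 8833 and |d|² = 73, so the distance is √(8833/73) = √121 = 11.

11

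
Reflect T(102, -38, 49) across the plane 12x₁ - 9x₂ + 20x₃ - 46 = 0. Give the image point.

(6, 34, -111)

With n = (12, -9, 20), the signed offset is (n·T − 46)/|n|² = 2500/625 = 4.
T' = T − 2t·n = (102, -38, 49) − 8·(12, -9, 20) = (6, 34, -111).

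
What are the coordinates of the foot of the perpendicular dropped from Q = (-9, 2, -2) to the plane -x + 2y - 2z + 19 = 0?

n = (-1, 2, -2), |n|² = 9, and n·Q − (-19) = 36.
t = 36/9 = 4, so the foot is Q − t·n = (-9, 2, -2) − 4·(-1, 2, -2) = (-5, -6, 6).

(-5, -6, 6)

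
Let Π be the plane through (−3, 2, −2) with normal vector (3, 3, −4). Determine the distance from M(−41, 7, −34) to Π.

The plane has equation n·(r − (−3, 2, −2)) = 0, i.e. n·r = 5.
Then n·(−41, 7, −34) − 5 = 29.
|n| = √(9 + 9 + 16) = √34, so the distance is |29|/√34 = 29/√34.

29/√34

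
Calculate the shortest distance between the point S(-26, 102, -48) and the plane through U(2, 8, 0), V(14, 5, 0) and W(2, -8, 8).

4

UV = (12, -3, 0) and UW = (0, -16, 8), so a normal is n = UV × UW = (-24, -96, -192).
n = (-24, -96, -192); n·P − (-816) = 864; |n| = 216; distance = 864/216 = 4.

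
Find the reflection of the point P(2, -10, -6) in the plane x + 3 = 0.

(-8, -10, -6)

n = (1, 0, 0), |n|² = 1, n·P − (-3) = 5, so t = 5/1 = 5.
Foot F = P − 5·n = (-3, -10, -6); the reflection is 2F − P = (-8, -10, -6).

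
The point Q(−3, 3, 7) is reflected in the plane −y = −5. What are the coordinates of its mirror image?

With n = (0, −1, 0), the signed offset is (n·Q − (-5))/|n|² = 2/1 = 2.
Q' = Q − 2t·n = (−3, 3, 7) − 4·(0, −1, 0) = (−3, 7, 7).

(-3, 7, 7)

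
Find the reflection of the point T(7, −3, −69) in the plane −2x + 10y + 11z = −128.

(-5, 57, -3)

With n = (−2, 10, 11), the signed offset is (n·T − (-128))/|n|² = -675/225 = -3.
T' = T − 2t·n = (7, −3, −69) − (-6)·(−2, 10, 11) = (−5, 57, −3).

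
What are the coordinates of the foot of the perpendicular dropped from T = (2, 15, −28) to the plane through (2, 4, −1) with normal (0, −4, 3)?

The perpendicular from T has direction n = (0, −4, 3): r = (2, 15, −28) + μ(0, −4, 3).
Substitute into the plane: n·(T + μn) = -19 gives -144 + 25μ = -19, so μ = 5.
Foot = (2, 15, −28) + 5·(0, −4, 3) = (2, −5, −13).

(2, -5, -13)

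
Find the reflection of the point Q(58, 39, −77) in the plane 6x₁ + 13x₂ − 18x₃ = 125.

(10, -65, 67)

n = (6, 13, −18), |n|² = 529, n·Q − 125 = 2116, so t = 2116/529 = 4.
Foot F = Q − 4·n = (34, −13, −5); the reflection is 2F − Q = (10, −65, 67).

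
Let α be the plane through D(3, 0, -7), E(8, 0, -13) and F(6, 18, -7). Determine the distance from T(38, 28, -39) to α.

22/√62

DE = (5, 0, -6) and DF = (3, 18, 0), so a normal is n = DE × DF = (108, -18, 90).
Then n·(38, 28, -39) - (-306) = 396.
|n| = √(11664 + 324 + 8100) = 18√62, so the distance is |396|/(18√62) = 22/√62.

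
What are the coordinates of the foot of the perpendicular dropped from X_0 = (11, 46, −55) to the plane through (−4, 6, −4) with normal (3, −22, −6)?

The perpendicular from X_0 has direction n = (3, −22, −6): r = (11, 46, −55) + μ(3, −22, −6).
Substitute into the plane: n·(X_0 + μn) = -120 gives -649 + 529μ = -120, so μ = 1.
Foot = (11, 46, −55) + 1·(3, −22, −6) = (14, 24, −61).

(14, 24, -61)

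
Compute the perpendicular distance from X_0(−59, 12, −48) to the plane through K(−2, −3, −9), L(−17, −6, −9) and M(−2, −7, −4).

4√42/7

KL = (−15, −3, 0) and KM = (0, −4, 5), so a normal is n = KL × KM = (−15, 75, 60).
Then n·(−59, 12, −48) − (−735) = −360.
|n| = √(225 + 5625 + 3600) = 15√42, so the distance is |-360|/(15√42) = 4√42/7.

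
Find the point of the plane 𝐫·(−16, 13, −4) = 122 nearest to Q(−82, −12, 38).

(-50, -38, 46)

n = (−16, 13, −4), |n|² = 441, and n·Q − 122 = 882.
t = 882/441 = 2, so the foot is Q − t·n = (−82, −12, 38) − 2·(−16, 13, −4) = (−50, −38, 46).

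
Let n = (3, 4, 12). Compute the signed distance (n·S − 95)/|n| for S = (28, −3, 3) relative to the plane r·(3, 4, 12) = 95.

n·S − 95 = 13.
|n| = 13, so the signed distance is 13/13 = 1.

1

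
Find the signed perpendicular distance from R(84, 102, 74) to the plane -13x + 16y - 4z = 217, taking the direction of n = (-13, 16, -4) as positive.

n·R − 217 = 27.
|n| = 21, so the signed distance is 27/21 = 9/7.

9/7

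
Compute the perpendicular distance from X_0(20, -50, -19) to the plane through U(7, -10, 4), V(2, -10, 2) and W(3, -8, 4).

19√5/15

UV = (-5, 0, -2) and UW = (-4, 2, 0), so a normal is n = UV × UW = (4, 8, -10).
d = |4·20 + 8·(-50) + (-10)·(-19) − (-92)| / √(16 + 64 + 100) = |-38| / (6√5) = 19/(3√5).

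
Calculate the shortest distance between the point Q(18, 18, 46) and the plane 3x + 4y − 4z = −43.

15√41/41

Normal vector n = (3, 4, −4), and n·(18, 18, 46) − (−43) = −15.
|n| = √(9 + 16 + 16) = √41, so the distance is |-15|/√41 = 15/√41.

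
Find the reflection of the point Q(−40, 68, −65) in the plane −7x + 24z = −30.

n = (−7, 0, 24), |n|² = 625, n·Q − (-30) = -1250, so t = -1250/625 = -2.
Foot F = Q − (-2)·n = (−54, 68, −17); the reflection is 2F − Q = (−68, 68, 31).

(-68, 68, 31)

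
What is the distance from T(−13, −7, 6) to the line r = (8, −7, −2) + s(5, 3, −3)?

Direction vector d = (5, 3, −3).
AP = (−21, 0, 8), and AP × d = (−24, −23, −63).
|AP × d|² = 5074 and |d|² = 43, so the distance is √(5074/43) = √118.

√118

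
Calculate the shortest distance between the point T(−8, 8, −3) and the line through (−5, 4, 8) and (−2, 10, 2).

√65

A direction vector is d = (3, 6, −6).
AP = (−3, 4, −11), and AP × d = (42, −51, −30).
|AP × d|² = 5265 and |d|² = 81, so the distance is √(5265/81) = √65.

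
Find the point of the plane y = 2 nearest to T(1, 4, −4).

(1, 2, -4)

n = (0, 1, 0), |n|² = 1, and n·T − 2 = 2.
t = 2/1 = 2, so the foot is T − t·n = (1, 4, −4) − 2·(0, 1, 0) = (1, 2, −4).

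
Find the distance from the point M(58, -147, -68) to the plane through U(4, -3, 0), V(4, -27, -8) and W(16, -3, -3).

UV = (0, -24, -8) and UW = (12, 0, -3), so a normal is n = UV × UW = (72, -96, 288).
Then n·(58, -147, -68) - 576 = -1872.
|n| = √(5184 + 9216 + 82944) = 312, so the distance is |-1872|/312 = 6.

6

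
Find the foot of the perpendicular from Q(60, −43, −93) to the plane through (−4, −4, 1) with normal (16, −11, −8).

(-20, 12, -53)

The perpendicular from Q has direction n = (16, −11, −8): r = (60, −43, −93) + t(16, −11, −8).
Substitute into the plane: n·(Q + tn) = -28 gives 2177 + 441t = -28, so t = -5.
Foot = (60, −43, −93) + (-5)·(16, −11, −8) = (−20, 12, −53).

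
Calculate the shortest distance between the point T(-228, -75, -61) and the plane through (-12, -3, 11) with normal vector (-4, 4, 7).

8

The plane has equation n·(r − (-12, -3, 11)) = 0, i.e. n·r = 113.
d = |(-4)·(-228) + 4·(-75) + 7·(-61) − 113| / √(16 + 16 + 49) = |72| / 9 = 8.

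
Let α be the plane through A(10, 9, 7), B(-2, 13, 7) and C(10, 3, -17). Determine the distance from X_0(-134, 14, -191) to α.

AB = (-12, 4, 0) and AC = (0, -6, -24), so a normal is n = AB × AC = (-96, -288, 72).
Then n·(-134, 14, -191) - (-3048) = -1872.
|n| = √(9216 + 82944 + 5184) = 312, so the distance is |-1872|/312 = 6.

6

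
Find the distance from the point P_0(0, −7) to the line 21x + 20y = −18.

122/29

d = |21·0 + 20·(-7) − (-18)| / √(441 + 400) = |-122|/29 = 122/29.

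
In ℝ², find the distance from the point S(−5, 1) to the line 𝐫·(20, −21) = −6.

115/29

d = |20·(-5) + (-21)·1 − (-6)| / √(400 + 441) = |-115|/29 = 115/29.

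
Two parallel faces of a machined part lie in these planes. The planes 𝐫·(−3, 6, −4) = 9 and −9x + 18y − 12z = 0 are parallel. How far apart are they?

Divide the second equation by 3 to match normals: −3x + 6y − 4z = 0.
With common normal n = (−3, 6, −4) (|n| = √61), the distance is |9 − 0|/|n| = 9/√61.

9√61/61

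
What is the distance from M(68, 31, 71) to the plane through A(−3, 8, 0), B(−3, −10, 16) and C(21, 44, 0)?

AB = (0, −18, 16) and AC = (24, 36, 0), so a normal is n = AB × AC = (−576, 384, 432).
n = (−576, 384, 432); n·P − 4800 = -1392; |n| = 816; distance = 1392/816 = 29/17.

29/17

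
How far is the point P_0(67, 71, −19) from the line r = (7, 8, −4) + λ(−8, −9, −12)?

3√577

Direction vector d = (−8, −9, −12).
AP = (60, 63, −15), and AP × d = (−891, 840, −36).
|AP × d|² = 1500777 and |d|² = 289, so the distance is √(1500777/289) = √5193 = 3√577.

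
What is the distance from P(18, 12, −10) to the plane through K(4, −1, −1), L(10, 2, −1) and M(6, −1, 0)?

2

KL = (6, 3, 0) and KM = (2, 0, 1), so a normal is n = KL × KM = (3, −6, −6).
n = (3, −6, −6); n·P − 24 = 18; |n| = 9; distance = 18/9 = 2.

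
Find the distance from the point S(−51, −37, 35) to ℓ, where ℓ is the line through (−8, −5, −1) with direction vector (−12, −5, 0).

√1465

Direction vector d = (−12, −5, 0).
AP = (−43, −32, 36), and AP × d = (180, −432, −169).
|AP × d|² = 247585 and |d|² = 169, so the distance is √(247585/169) = √1465.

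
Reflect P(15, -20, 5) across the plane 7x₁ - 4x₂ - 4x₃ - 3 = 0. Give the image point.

(-13, -4, 21)

With n = (7, -4, -4), the signed offset is (n·P − 3)/|n|² = 162/81 = 2.
P' = P − 2t·n = (15, -20, 5) − 4·(7, -4, -4) = (-13, -4, 21).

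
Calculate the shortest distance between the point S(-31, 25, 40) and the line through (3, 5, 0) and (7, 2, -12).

2√113

A direction vector is d = (4, -3, -12).
AP = (-34, 20, 40); AP·d = -676, |AP|² = 3156, |d|² = 169.
distance² = |AP|² − (AP·d)²/|d|² = 3156 − 456976/169 = 452, so the distance is 2√113.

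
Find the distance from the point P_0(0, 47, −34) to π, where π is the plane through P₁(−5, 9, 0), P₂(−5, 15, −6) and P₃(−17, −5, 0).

1

P₁P₂ = (0, 6, −6) and P₁P₃ = (−12, −14, 0), so a normal is n = P₁P₂ × P₁P₃ = (−84, 72, 72).
d = |(-84)·0 + 72·47 + 72·(-34) − 1068| / √(7056 + 5184 + 5184) = |-132| / 132 = 1.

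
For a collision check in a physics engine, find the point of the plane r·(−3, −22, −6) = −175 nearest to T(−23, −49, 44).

The perpendicular from T has direction n = (−3, −22, −6): r = (−23, −49, 44) + t(−3, −22, −6).
Substitute into the plane: n·(T + tn) = -175 gives 883 + 529t = -175, so t = -2.
Foot = (−23, −49, 44) + (-2)·(−3, −22, −6) = (−17, −5, 56).

(-17, -5, 56)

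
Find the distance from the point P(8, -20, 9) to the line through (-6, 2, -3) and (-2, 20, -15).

2√85

A direction vector is d = (4, 18, -12).
AP = (14, -22, 12), and AP × d = (48, 216, 340).
|AP × d|² = 164560 and |d|² = 484, so the distance is √(164560/484) = √340 = 2√85.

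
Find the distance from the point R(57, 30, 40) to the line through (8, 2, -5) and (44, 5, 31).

√586

A direction vector is d = (36, 3, 36).
AP = (49, 28, 45); AP·d = 3468, |AP|² = 5210, |d|² = 2601.
distance² = |AP|² − (AP·d)²/|d|² = 5210 − 12027024/2601 = 586, so the distance is √586.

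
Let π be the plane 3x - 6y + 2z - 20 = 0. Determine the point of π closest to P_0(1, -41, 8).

(-14, -11, -2)

n = (3, -6, 2), |n|² = 49, and n·P_0 − 20 = 245.
t = 245/49 = 5, so the foot is P_0 − t·n = (1, -41, 8) − 5·(3, -6, 2) = (-14, -11, -2).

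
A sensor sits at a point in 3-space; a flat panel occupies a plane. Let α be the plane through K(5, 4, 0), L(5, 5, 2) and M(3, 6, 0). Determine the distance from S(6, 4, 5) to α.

KL = (0, 1, 2) and KM = (−2, 2, 0), so a normal is n = KL × KM = (−4, −4, 2).
n = (−4, −4, 2); n·P − (-36) = 6; |n| = 6; distance = 6/6 = 1.

1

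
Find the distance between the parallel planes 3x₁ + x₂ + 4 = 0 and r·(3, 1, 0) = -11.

7√10/10

Both planes have normal n = (3, 1, 0), |n| = √10. Any point on the first plane is at distance |(-11) − (-4)|/|n| = 7/√10 from the second.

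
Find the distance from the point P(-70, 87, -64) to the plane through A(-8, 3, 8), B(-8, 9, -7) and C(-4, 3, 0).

28√5/15

AB = (0, 6, -15) and AC = (4, 0, -8), so a normal is n = AB × AC = (-48, -60, -24).
Then n·(-70, 87, -64) - 12 = -336.
|n| = √(2304 + 3600 + 576) = 36√5, so the distance is |-336|/(36√5) = 28√5/15.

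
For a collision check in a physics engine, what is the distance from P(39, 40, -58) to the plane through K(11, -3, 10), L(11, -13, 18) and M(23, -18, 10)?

28/√66

KL = (0, -10, 8) and KM = (12, -15, 0), so a normal is n = KL × KM = (120, 96, 120).
d = |120·39 + 96·40 + 120·(-58) − 2232| / √(14400 + 9216 + 14400) = |-672| / (24√66) = 28/√66.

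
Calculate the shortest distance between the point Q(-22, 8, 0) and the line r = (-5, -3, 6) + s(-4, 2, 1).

√110

Direction vector d = (-4, 2, 1).
AP = (-17, 11, -6); AP·d = 84, |AP|² = 446, |d|² = 21.
distance² = |AP|² − (AP·d)²/|d|² = 446 − 7056/21 = 110, so the distance is √110.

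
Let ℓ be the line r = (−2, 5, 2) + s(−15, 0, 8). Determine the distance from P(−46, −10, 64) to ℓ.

Direction vector d = (−15, 0, 8).
AP = (−44, −15, 62); AP·d = 1156, |AP|² = 6005, |d|² = 289.
distance² = |AP|² − (AP·d)²/|d|² = 6005 − 1336336/289 = 1381, so the distance is √1381.

√1381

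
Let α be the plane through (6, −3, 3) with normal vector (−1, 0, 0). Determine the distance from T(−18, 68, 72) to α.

24

The plane has equation n·(r − (6, −3, 3)) = 0, i.e. n·r = -6.
d = |(-1)·(-18) − (-6)| / √(1 + 0 + 0) = |24| / 1 = 24.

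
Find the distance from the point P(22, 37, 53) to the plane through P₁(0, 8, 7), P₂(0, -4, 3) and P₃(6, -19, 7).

P₁P₂ = (0, -12, -4) and P₁P₃ = (6, -27, 0), so a normal is n = P₁P₂ × P₁P₃ = (-108, -24, 72).
Then n·(22, 37, 53) - 312 = 240.
|n| = √(11664 + 576 + 5184) = 132, so the distance is |240|/132 = 20/11.

20/11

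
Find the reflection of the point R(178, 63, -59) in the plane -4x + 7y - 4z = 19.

With n = (-4, 7, -4), the signed offset is (n·R − 19)/|n|² = -54/81 = -2/3.
R' = R − 2t·n = (178, 63, -59) − (-4/3)·(-4, 7, -4) = (518/3, 217/3, -193/3).

(518/3, 217/3, -193/3)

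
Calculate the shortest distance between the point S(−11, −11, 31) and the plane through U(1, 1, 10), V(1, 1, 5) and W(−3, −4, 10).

UV = (0, 0, −5) and UW = (−4, −5, 0), so a normal is n = UV × UW = (−25, 20, 0).
d = |(-25)·(-11) + 20·(-11) − (-5)| / √(625 + 400 + 0) = |60| / (5√41) = 12√41/41.

12√41/41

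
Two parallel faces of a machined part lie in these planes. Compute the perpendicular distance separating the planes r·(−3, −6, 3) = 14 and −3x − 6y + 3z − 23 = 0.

3/√6

Both planes have normal n = (−3, −6, 3), |n| = 3√6. Any point on the first plane is at distance |23 − 14|/|n| = 9/(3√6) = 3/√6 from the second.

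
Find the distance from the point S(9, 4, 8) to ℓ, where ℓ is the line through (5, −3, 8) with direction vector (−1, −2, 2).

Direction vector d = (−1, −2, 2).
AP = (4, 7, 0), and AP × d = (14, −8, −1).
|AP × d|² = 261 and |d|² = 9, so the distance is √(261/9) = √29.

√29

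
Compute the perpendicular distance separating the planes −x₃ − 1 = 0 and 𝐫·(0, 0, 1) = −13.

12

Divide the second equation by -1 to match normals: −x₃ = 13.
With common normal n = (0, 0, −1) (|n| = 1), the distance is |1 − 13|/|n| = 12/1 = 12.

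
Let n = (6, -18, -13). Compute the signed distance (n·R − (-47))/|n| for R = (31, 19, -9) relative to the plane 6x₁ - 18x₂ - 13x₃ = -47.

8/23

n·R − (-47) = 8.
|n| = 23, so the signed distance is 8/23.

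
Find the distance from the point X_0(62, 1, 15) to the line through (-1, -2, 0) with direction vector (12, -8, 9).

Direction vector d = (12, -8, 9).
AP = (63, 3, 15); AP·d = 867, |AP|² = 4203, |d|² = 289.
distance² = |AP|² − (AP·d)²/|d|² = 4203 − 751689/289 = 1602, so the distance is 3√178.

3√178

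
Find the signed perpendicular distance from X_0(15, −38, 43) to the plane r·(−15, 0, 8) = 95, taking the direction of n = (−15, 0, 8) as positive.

24/17

n·X_0 − 95 = 24.
|n| = 17, so the signed distance is 24/17.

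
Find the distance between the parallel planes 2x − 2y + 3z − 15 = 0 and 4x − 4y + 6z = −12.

21/√17

Divide the second equation by 2 to match normals: 2x − 2y + 3z = -6.
With common normal n = (2, −2, 3) (|n| = √17), the distance is |15 − (-6)|/|n| = 21/√17.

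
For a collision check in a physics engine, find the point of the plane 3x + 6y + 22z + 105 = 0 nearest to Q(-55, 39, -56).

(-49, 51, -12)

The perpendicular from Q has direction n = (3, 6, 22): r = (-55, 39, -56) + λ(3, 6, 22).
Substitute into the plane: n·(Q + λn) = -105 gives -1163 + 529λ = -105, so λ = 2.
Foot = (-55, 39, -56) + 2·(3, 6, 22) = (-49, 51, -12).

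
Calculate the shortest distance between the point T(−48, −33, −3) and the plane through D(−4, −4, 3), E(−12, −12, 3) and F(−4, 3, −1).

2

DE = (−8, −8, 0) and DF = (0, 7, −4), so a normal is n = DE × DF = (32, −32, −56).
d = |32·(-48) + (-32)·(-33) + (-56)·(-3) − (-168)| / √(1024 + 1024 + 3136) = |-144| / 72 = 2.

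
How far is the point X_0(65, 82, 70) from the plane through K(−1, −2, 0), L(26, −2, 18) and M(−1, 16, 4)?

KL = (27, 0, 18) and KM = (0, 18, 4), so a normal is n = KL × KM = (−324, −108, 486).
d = |(-324)·65 + (-108)·82 + 486·70 − 540| / √(104976 + 11664 + 236196) = |3564| / 594 = 6.

6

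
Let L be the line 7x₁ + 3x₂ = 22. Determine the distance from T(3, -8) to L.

The normal to the line is n = (7, 3) with |n| = √58.
|n·T − 22| = |-3 − 22| = 25, so the distance is 25/√58 = 25√58/58.

25√58/58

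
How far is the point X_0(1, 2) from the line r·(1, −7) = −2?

11√2/10

The normal to the line is n = (1, −7) with |n| = 5√2.
|n·X_0 − (-2)| = |-13 − (-2)| = 11, so the distance is 11/(5√2) = 11√2/10.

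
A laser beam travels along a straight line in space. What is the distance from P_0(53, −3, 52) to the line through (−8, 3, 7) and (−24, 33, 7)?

3√514

A direction vector is d = (−16, 30, 0).
AP = (61, −6, 45); AP·d = -1156, |AP|² = 5782, |d|² = 1156.
distance² = |AP|² − (AP·d)²/|d|² = 5782 − 1336336/1156 = 4626, so the distance is 3√514.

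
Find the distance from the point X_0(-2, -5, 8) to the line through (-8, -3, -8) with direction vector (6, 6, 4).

4√13

Direction vector d = (6, 6, 4).
AP = (6, -2, 16); AP·d = 88, |AP|² = 296, |d|² = 88.
distance² = |AP|² − (AP·d)²/|d|² = 296 − 7744/88 = 208, so the distance is 4√13.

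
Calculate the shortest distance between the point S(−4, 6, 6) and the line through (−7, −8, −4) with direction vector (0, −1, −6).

√157

Direction vector d = (0, −1, −6).
AP = (3, 14, 10), and AP × d = (−74, 18, −3).
|AP × d|² = 5809 and |d|² = 37, so the distance is √(5809/37) = √157.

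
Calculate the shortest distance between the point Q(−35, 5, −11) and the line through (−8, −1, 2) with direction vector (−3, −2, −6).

√493

Direction vector d = (−3, −2, −6).
AP = (−27, 6, −13), and AP × d = (−62, −123, 72).
|AP × d|² = 24157 and |d|² = 49, so the distance is √(24157/49) = √493.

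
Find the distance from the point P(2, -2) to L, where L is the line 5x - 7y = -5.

The normal to the line is n = (5, -7) with |n| = √74.
|n·P − (-5)| = |24 − (-5)| = 29, so the distance is 29/√74 = 29√74/74.

29/√74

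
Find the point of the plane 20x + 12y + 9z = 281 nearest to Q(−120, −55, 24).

(-20, 5, 69)

n = (20, 12, 9), |n|² = 625, and n·Q − 281 = -3125.
t = -3125/625 = -5, so the foot is Q − t·n = (−120, −55, 24) − (-5)·(20, 12, 9) = (−20, 5, 69).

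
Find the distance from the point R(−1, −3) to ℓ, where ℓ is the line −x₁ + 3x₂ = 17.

d = |(-1)·(-1) + 3·(-3) − 17| / √(1 + 9) = |-25|/√10 = 5√10/2.

5√10/2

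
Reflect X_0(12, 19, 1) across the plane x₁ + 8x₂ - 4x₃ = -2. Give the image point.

n = (1, 8, -4), |n|² = 81, n·X_0 − (-2) = 162, so t = 162/81 = 2.
Foot F = X_0 − 2·n = (10, 3, 9); the reflection is 2F − X_0 = (8, -13, 17).

(8, -13, 17)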